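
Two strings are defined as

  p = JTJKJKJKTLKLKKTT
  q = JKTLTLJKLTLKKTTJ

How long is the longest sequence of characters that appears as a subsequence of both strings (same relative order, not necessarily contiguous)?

Taking J at p[1]=q[1], T at p[2]=q[5], J at p[3]=q[7], K at p[4]=q[8], T at p[9]=q[10], L at p[12]=q[11], K at p[13]=q[12], K at p[14]=q[13], T at p[15]=q[14], T at p[16]=q[15] gives a common subsequence of length 10. Since dp[16][16] = 10, nothing longer is possible.

10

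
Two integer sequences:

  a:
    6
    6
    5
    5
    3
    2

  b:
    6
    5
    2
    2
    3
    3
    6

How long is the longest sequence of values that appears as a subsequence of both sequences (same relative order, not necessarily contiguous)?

3

Let dp[i][j] be the LCS length of the first i values of a and the first j values of b. dp[i][j] = dp[i-1][j-1]+1 when the i-th and j-th values match, else max(dp[i-1][j], dp[i][j-1]).
    ·  6  5  2  2  3  3  6
 ·  0  0  0  0  0  0  0  0
 6  0  1  1  1  1  1  1  1
 6  0  1  1  1  1  1  1  2
 5  0  1  2  2  2  2  2  2
 5  0  1  2  2  2  2  2  2
 3  0  1  2  2  2  3  3  3
 2  0  1  2  3  3  3  3  3
dp[6][7] = 3. One LCS (by backtracking along matches): 6, 5, 3.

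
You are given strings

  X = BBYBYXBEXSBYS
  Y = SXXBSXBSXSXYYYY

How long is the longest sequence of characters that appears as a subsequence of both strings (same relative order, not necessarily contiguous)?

6

One common subsequence of length 6: B (X #1, Y #4), then X (X #6, Y #6), then B (X #7, Y #7), then X (X #9, Y #9), then S (X #10, Y #10), then Y (X #12, Y #15). dp[13][15] = 6 confirms this is the maximum.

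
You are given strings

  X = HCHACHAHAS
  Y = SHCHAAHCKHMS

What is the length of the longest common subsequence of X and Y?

7

Let dp[i][j] be the LCS length of the first i characters of X and the first j characters of Y. dp[i][j] = dp[i-1][j-1]+1 when the i-th and j-th characters match, else max(dp[i-1][j], dp[i][j-1]).
    ·  S  H  C  H  A  A  H  C  K  H  M  S
 ·  0  0  0  0  0  0  0  0  0  0  0  0  0
 H  0  0  1  1  1  1  1  1  1  1  1  1  1
 C  0  0  1  2  2  2  2  2  2  2  2  2  2
 H  0  0  1  2  3  3  3  3  3  3  3  3  3
 A  0  0  1  2  3  4  4  4  4  4  4  4  4
 C  0  0  1  2  3  4  4  4  5  5  5  5  5
 H  0  0  1  2  3  4  4  5  5  5  6  6  6
 A  0  0  1  2  3  4  5  5  5  5  6  6  6
 H  0  0  1  2  3  4  5  6  6  6  6  6  6
 A  0  0  1  2  3  4  5  6  6  6  6  6  6
 S  0  1  1  2  3  4  5  6  6  6  6  6  7
dp[10][12] = 7. One LCS (by backtracking along matches): HCHACHS.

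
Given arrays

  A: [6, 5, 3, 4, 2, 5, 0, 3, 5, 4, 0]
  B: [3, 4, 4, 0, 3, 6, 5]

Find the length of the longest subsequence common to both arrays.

5

Taking 3 at A[3]=B[1], 4 at A[4]=B[3], 0 at A[7]=B[4], 3 at A[8]=B[5], 5 at A[9]=B[7] gives a common subsequence of length 5. dp[11][7] = 5 confirms this is the maximum.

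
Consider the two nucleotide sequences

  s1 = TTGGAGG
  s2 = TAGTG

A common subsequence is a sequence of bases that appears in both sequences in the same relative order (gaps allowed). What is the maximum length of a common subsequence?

4

Match T (s1 #2, s2 #1) → A (s1 #5, s2 #2) → G (s1 #6, s2 #3) → G (s1 #7, s2 #5) — 4 bases in the same relative order in both, and the DP table's final entry dp[7][5] is also 4, so no common subsequence is longer.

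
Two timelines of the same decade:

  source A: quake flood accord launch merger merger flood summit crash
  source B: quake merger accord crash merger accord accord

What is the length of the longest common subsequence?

Pick quake (source A #1, source B #1) → accord (source A #3, source B #3) → merger (source A #5, source B #5); all 3 events appear in both, in order. The LCS DP gives dp[9][7] = 3, so this is optimal.

3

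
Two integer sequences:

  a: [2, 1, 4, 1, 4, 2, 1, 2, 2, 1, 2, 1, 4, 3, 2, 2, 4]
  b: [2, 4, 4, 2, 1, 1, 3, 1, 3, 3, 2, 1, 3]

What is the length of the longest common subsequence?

9

One common subsequence of length 9: 2 [1,1], then 4 [3,2], then 4 [5,3], then 2 [6,4], then 1 [7,6], then 1 [10,8], then 2 [11,11], then 1 [12,12], then 3 [14,13]. Since dp[17][13] = 9, nothing longer is possible.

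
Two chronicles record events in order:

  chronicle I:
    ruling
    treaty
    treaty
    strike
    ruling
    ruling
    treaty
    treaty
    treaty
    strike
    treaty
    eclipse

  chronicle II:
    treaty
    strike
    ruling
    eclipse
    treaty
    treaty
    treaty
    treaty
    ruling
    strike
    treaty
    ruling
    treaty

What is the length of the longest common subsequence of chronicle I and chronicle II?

One common subsequence of length 8: treaty (chronicle I #3, chronicle II #1), strike (chronicle I #4, chronicle II #2), ruling (chronicle I #5, chronicle II #3), treaty (chronicle I #7, chronicle II #6), treaty (chronicle I #8, chronicle II #7), treaty (chronicle I #9, chronicle II #8), strike (chronicle I #10, chronicle II #10), treaty (chronicle I #11, chronicle II #13). dp[12][13] = 8 confirms this is the maximum.

8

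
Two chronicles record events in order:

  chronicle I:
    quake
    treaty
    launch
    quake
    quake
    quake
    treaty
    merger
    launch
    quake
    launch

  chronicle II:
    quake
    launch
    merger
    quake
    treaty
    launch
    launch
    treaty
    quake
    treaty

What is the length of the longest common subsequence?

Taking quake [1,1], launch [3,2], quake [6,4], treaty [7,5], launch [9,7], quake [10,9] gives a common subsequence of length 6, and the DP table's final entry dp[11][10] is also 6, so no common subsequence is longer.

6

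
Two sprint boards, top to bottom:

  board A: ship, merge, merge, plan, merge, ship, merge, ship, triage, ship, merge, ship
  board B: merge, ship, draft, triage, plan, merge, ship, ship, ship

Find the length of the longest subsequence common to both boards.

6

Taking ship [1,2], plan [4,5], merge [7,6], ship [8,7], ship [10,8], ship [12,9] gives a common subsequence of length 6. The LCS DP gives dp[12][9] = 6, so this is optimal.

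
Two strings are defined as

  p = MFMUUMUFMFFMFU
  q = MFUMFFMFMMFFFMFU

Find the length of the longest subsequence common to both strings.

11

Pick M at p[1]=q[1], F at p[2]=q[2], M at p[3]=q[4], M at p[6]=q[7], F at p[8]=q[8], M at p[9]=q[10], F at p[10]=q[12], F at p[11]=q[13], M at p[12]=q[14], F at p[13]=q[15], U at p[14]=q[16]; all 11 characters appear in both, in order. Since dp[14][16] = 11, nothing longer is possible.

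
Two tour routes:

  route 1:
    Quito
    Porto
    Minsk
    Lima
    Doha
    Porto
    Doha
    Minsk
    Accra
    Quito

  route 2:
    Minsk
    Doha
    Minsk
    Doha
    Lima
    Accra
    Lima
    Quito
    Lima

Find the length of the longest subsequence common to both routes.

One common subsequence of length 5: Minsk (route 1 #3, route 2 #1), then Doha (route 1 #5, route 2 #2), then Doha (route 1 #7, route 2 #4), then Accra (route 1 #9, route 2 #6), then Quito (route 1 #10, route 2 #8). Since dp[10][9] = 5, nothing longer is possible.

5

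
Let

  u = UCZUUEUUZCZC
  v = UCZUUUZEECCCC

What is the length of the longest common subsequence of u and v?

9

Taking U at u[1]=v[1] → C at u[2]=v[2] → Z at u[3]=v[3] → U at u[5]=v[4] → U at u[7]=v[5] → U at u[8]=v[6] → Z at u[9]=v[7] → C at u[10]=v[12] → C at u[12]=v[13] gives a common subsequence of length 9. Since dp[12][13] = 9, nothing longer is possible.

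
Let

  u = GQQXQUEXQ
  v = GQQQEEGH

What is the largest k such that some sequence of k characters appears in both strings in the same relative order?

5

Let dp[i][j] be the LCS length of the first i characters of u and the first j characters of v. dp[i][j] = dp[i-1][j-1]+1 when the i-th and j-th characters match, else max(dp[i-1][j], dp[i][j-1]).
    ·  G  Q  Q  Q  E  E  G  H
 ·  0  0  0  0  0  0  0  0  0
 G  0  1  1  1  1  1  1  1  1
 Q  0  1  2  2  2  2  2  2  2
 Q  0  1  2  3  3  3  3  3  3
 X  0  1  2  3  3  3  3  3  3
 Q  0  1  2  3  4  4  4  4  4
 U  0  1  2  3  4  4  4  4  4
 E  0  1  2  3  4  5  5  5  5
 X  0  1  2  3  4  5  5  5  5
 Q  0  1  2  3  4  5  5  5  5
dp[9][8] = 5. One LCS (by backtracking along matches): GQQQE.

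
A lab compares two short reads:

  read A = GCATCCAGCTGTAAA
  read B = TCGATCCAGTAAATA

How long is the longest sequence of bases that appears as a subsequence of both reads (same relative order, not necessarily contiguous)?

11

Match G (read A #1, read B #3), A (read A #3, read B #4), T (read A #4, read B #5), C (read A #5, read B #6), C (read A #6, read B #7), A (read A #7, read B #8), G (read A #8, read B #9), T (read A #10, read B #10), A (read A #13, read B #12), A (read A #14, read B #13), A (read A #15, read B #15) — 11 bases in the same relative order in both. Since dp[15][15] = 11, nothing longer is possible.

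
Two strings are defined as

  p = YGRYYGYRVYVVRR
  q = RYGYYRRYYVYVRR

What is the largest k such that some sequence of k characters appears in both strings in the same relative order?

Match Y [1,2] → G [2,3] → R [3,7] → Y [5,8] → Y [7,9] → V [9,10] → Y [10,11] → V [12,12] → R [13,13] → R [14,14] — 10 characters in the same relative order in both. The LCS DP gives dp[14][14] = 10, so this is optimal.

10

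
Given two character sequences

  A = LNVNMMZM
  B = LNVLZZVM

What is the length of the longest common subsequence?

Pick L (A #1, B #1); then N (A #2, B #2); then V (A #3, B #3); then Z (A #7, B #6); then M (A #8, B #8); all 5 characters appear in both, in order. The LCS DP gives dp[8][8] = 5, so this is optimal.

5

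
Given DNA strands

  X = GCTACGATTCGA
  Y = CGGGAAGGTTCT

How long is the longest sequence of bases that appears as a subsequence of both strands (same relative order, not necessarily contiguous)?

Let dp[i][j] be the LCS length of the first i bases of X and the first j bases of Y. dp[i][j] = dp[i-1][j-1]+1 when the i-th and j-th bases match, else max(dp[i-1][j], dp[i][j-1]).
    ·  C  G  G  G  A  A  G  G  T  T  C  T
 ·  0  0  0  0  0  0  0  0  0  0  0  0  0
 G  0  0  1  1  1  1  1  1  1  1  1  1  1
 C  0  1  1  1  1  1  1  1  1  1  1  2  2
 T  0  1  1  1  1  1  1  1  1  2  2  2  3
 A  0  1  1  1  1  2  2  2  2  2  2  2  3
 C  0  1  1  1  1  2  2  2  2  2  2  3  3
 G  0  1  2  2  2  2  2  3  3  3  3  3  3
 A  0  1  2  2  2  3  3  3  3  3  3  3  3
 T  0  1  2  2  2  3  3  3  3  4  4  4  4
 T  0  1  2  2  2  3  3  3  3  4  5  5  5
 C  0  1  2  2  2  3  3  3  3  4  5  6  6
 G  0  1  2  3  3  3  3  4  4  4  5  6  6
 A  0  1  2  3  3  4  4  4  4  4  5  6  6
dp[12][12] = 6. One LCS (by backtracking along matches): GAGTTC.

6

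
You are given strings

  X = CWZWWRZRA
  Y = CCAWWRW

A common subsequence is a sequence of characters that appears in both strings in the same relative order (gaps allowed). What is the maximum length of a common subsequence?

4

One common subsequence of length 4: C at X[1]=Y[2]; then W at X[2]=Y[4]; then W at X[4]=Y[5]; then W at X[5]=Y[7]. dp[9][7] = 4 confirms this is the maximum.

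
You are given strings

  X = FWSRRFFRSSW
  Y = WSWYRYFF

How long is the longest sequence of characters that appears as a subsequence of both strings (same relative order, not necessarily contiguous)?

5

Let dp[i][j] be the LCS length of the first i characters of X and the first j characters of Y. dp[i][j] = dp[i-1][j-1]+1 when the i-th and j-th characters match, else max(dp[i-1][j], dp[i][j-1]).
    ·  W  S  W  Y  R  Y  F  F
 ·  0  0  0  0  0  0  0  0  0
 F  0  0  0  0  0  0  0  1  1
 W  0  1  1  1  1  1  1  1  1
 S  0  1  2  2  2  2  2  2  2
 R  0  1  2  2  2  3  3  3  3
 R  0  1  2  2  2  3  3  3  3
 F  0  1  2  2  2  3  3  4  4
 F  0  1  2  2  2  3  3  4  5
 R  0  1  2  2  2  3  3  4  5
 S  0  1  2  2  2  3  3  4  5
 S  0  1  2  2  2  3  3  4  5
 W  0  1  2  3  3  3  3  4  5
dp[11][8] = 5. One LCS (by backtracking along matches): WSRFF.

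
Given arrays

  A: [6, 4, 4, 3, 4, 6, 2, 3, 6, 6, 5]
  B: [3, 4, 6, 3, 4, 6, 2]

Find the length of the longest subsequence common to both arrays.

Taking 6 (A #1, B #3) → 3 (A #4, B #4) → 4 (A #5, B #5) → 6 (A #6, B #6) → 2 (A #7, B #7) gives a common subsequence of length 5. The LCS DP gives dp[11][7] = 5, so this is optimal.

5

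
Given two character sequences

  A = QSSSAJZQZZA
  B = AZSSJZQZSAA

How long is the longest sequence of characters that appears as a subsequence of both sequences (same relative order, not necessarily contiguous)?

7

Let dp[i][j] be the LCS length of the first i characters of A and the first j characters of B. dp[i][j] = dp[i-1][j-1]+1 when the i-th and j-th characters match, else max(dp[i-1][j], dp[i][j-1]).
    ·  A  Z  S  S  J  Z  Q  Z  S  A  A
 ·  0  0  0  0  0  0  0  0  0  0  0  0
 Q  0  0  0  0  0  0  0  1  1  1  1  1
 S  0  0  0  1  1  1  1  1  1  2  2  2
 S  0  0  0  1  2  2  2  2  2  2  2  2
 S  0  0  0  1  2  2  2  2  2  3  3  3
 A  0  1  1  1  2  2  2  2  2  3  4  4
 J  0  1  1  1  2  3  3  3  3  3  4  4
 Z  0  1  2  2  2  3  4  4  4  4  4  4
 Q  0  1  2  2  2  3  4  5  5  5  5  5
 Z  0  1  2  2  2  3  4  5  6  6  6  6
 Z  0  1  2  2  2  3  4  5  6  6  6  6
 A  0  1  2  2  2  3  4  5  6  6  7  7
dp[11][11] = 7. One LCS (by backtracking along matches): SSJZQZA.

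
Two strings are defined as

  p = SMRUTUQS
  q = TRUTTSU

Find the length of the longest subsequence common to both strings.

Pick R (p #3, q #2); then U (p #4, q #3); then T (p #5, q #5); then U (p #6, q #7); all 4 characters appear in both, in order. dp[8][7] = 4 confirms this is the maximum.

4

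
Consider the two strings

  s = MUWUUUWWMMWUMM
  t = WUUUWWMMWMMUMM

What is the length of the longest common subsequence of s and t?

12

Pick W [3,1] → U [4,2] → U [5,3] → U [6,4] → W [7,5] → W [8,6] → M [9,7] → M [10,8] → W [11,9] → U [12,12] → M [13,13] → M [14,14]; all 12 characters appear in both, in order. The LCS DP gives dp[14][14] = 12, so this is optimal.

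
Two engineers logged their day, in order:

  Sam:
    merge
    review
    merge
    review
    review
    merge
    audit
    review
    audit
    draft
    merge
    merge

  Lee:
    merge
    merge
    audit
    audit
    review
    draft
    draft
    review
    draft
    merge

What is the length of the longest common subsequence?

6

Match merge at Sam[1]=Lee[1]; then merge at Sam[3]=Lee[2]; then review at Sam[4]=Lee[5]; then review at Sam[8]=Lee[8]; then draft at Sam[10]=Lee[9]; then merge at Sam[12]=Lee[10] — 6 tasks in the same relative order in both. Since dp[12][10] = 6, nothing longer is possible.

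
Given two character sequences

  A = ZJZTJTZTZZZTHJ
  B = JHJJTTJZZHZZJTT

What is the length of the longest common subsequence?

One common subsequence of length 8: J [2,4] → T [4,6] → J [5,7] → Z [7,8] → Z [9,9] → Z [10,11] → Z [11,12] → T [12,15]. dp[14][15] = 8 confirms this is the maximum.

8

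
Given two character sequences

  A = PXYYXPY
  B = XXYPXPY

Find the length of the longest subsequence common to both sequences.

5

Taking X at A[2]=B[2], Y at A[3]=B[3], X at A[5]=B[5], P at A[6]=B[6], Y at A[7]=B[7] gives a common subsequence of length 5, and the DP table's final entry dp[7][7] is also 5, so no common subsequence is longer.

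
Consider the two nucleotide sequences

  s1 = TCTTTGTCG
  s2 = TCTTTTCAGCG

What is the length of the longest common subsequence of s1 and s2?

8

Let dp[i][j] be the LCS length of the first i bases of s1 and the first j bases of s2. dp[i][j] = dp[i-1][j-1]+1 when the i-th and j-th bases match, else max(dp[i-1][j], dp[i][j-1]).
    ·  T  C  T  T  T  T  C  A  G  C  G
 ·  0  0  0  0  0  0  0  0  0  0  0  0
 T  0  1  1  1  1  1  1  1  1  1  1  1
 C  0  1  2  2  2  2  2  2  2  2  2  2
 T  0  1  2  3  3  3  3  3  3  3  3  3
 T  0  1  2  3  4  4  4  4  4  4  4  4
 T  0  1  2  3  4  5  5  5  5  5  5  5
 G  0  1  2  3  4  5  5  5  5  6  6  6
 T  0  1  2  3  4  5  6  6  6  6  6  6
 C  0  1  2  3  4  5  6  7  7  7  7  7
 G  0  1  2  3  4  5  6  7  7  8  8  8
dp[9][11] = 8. One LCS (by backtracking along matches): TCTTTGCG.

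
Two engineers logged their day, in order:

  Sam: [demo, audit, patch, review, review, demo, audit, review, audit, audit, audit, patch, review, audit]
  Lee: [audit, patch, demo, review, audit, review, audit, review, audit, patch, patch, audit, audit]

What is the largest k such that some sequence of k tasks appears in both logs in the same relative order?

Match audit at Sam[2]=Lee[1] → patch at Sam[3]=Lee[2] → review at Sam[4]=Lee[4] → review at Sam[5]=Lee[6] → audit at Sam[7]=Lee[7] → review at Sam[8]=Lee[8] → audit at Sam[9]=Lee[9] → audit at Sam[11]=Lee[12] → audit at Sam[14]=Lee[13] — 9 tasks in the same relative order in both. dp[14][13] = 9 confirms this is the maximum.

9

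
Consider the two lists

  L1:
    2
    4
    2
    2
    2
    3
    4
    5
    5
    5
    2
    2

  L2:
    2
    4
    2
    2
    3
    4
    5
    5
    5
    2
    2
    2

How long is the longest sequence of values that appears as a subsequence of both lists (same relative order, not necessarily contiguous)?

Pick 2 [1,1], then 4 [2,2], then 2 [4,3], then 2 [5,4], then 3 [6,5], then 4 [7,6], then 5 [8,7], then 5 [9,8], then 5 [10,9], then 2 [11,11], then 2 [12,12]; all 11 values appear in both, in order, and the DP table's final entry dp[12][12] is also 11, so no common subsequence is longer.

11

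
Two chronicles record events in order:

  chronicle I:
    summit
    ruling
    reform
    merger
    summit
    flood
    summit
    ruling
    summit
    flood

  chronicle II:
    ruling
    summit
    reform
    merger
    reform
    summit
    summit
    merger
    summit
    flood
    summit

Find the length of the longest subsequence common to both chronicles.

7

One common subsequence of length 7: summit at chronicle I[1]=chronicle II[2]; then reform at chronicle I[3]=chronicle II[3]; then merger at chronicle I[4]=chronicle II[4]; then summit at chronicle I[5]=chronicle II[6]; then summit at chronicle I[7]=chronicle II[7]; then summit at chronicle I[9]=chronicle II[9]; then flood at chronicle I[10]=chronicle II[10]. The LCS DP gives dp[10][11] = 7, so this is optimal.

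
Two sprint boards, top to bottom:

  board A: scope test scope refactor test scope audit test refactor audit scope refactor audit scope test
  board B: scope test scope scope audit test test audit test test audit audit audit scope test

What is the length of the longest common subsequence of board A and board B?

Match scope at board A[1]=board B[1], then test at board A[2]=board B[2], then scope at board A[3]=board B[4], then test at board A[5]=board B[7], then audit at board A[7]=board B[8], then test at board A[8]=board B[10], then audit at board A[10]=board B[12], then audit at board A[13]=board B[13], then scope at board A[14]=board B[14], then test at board A[15]=board B[15] — 10 tasks in the same relative order in both. The LCS DP gives dp[15][15] = 10, so this is optimal.

10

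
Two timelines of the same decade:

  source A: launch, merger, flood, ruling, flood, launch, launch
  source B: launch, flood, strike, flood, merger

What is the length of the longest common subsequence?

One common subsequence of length 3: launch (source A #1, source B #1) → flood (source A #3, source B #2) → flood (source A #5, source B #4), and the DP table's final entry dp[7][5] is also 3, so no common subsequence is longer.

3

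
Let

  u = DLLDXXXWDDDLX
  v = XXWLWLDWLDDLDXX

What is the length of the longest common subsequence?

8

One common subsequence of length 8: L (u #2, v #4); then L (u #3, v #6); then D (u #4, v #7); then W (u #8, v #8); then D (u #9, v #10); then D (u #10, v #11); then D (u #11, v #13); then X (u #13, v #15). Since dp[13][15] = 8, nothing longer is possible.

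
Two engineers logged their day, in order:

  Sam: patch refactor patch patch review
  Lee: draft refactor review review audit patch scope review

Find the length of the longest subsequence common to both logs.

Pick refactor [2,2], then patch [3,6], then review [5,8]; all 3 tasks appear in both, in order. The LCS DP gives dp[5][8] = 3, so this is optimal.

3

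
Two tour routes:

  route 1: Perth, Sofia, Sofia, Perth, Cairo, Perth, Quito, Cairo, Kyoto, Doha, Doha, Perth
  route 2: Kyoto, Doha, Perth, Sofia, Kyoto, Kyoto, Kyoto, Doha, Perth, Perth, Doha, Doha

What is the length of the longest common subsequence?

Match Perth at route 1[1]=route 2[3], then Sofia at route 1[2]=route 2[4], then Perth at route 1[4]=route 2[9], then Perth at route 1[6]=route 2[10], then Doha at route 1[10]=route 2[11], then Doha at route 1[11]=route 2[12] — 6 stops in the same relative order in both. dp[12][12] = 6 confirms this is the maximum.

6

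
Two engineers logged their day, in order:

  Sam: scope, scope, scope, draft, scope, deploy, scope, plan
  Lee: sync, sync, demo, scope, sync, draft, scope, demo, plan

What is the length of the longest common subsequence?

Taking scope [1,4], then draft [4,6], then scope [5,7], then plan [8,9] gives a common subsequence of length 4, and the DP table's final entry dp[8][9] is also 4, so no common subsequence is longer.

4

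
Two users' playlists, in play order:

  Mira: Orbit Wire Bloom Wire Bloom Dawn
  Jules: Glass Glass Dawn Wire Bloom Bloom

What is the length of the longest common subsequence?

3

Taking Wire [2,4]; then Bloom [3,5]; then Bloom [5,6] gives a common subsequence of length 3. The LCS DP gives dp[6][6] = 3, so this is optimal.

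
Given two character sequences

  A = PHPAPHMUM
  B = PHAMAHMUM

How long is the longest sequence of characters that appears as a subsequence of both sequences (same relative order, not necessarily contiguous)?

7

One common subsequence of length 7: P at A[1]=B[1], then H at A[2]=B[2], then A at A[4]=B[5], then H at A[6]=B[6], then M at A[7]=B[7], then U at A[8]=B[8], then M at A[9]=B[9]. Since dp[9][9] = 7, nothing longer is possible.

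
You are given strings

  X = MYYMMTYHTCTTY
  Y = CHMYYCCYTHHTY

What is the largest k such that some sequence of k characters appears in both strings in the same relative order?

7

One common subsequence of length 7: M [1,3], then Y [2,5], then Y [3,8], then T [6,9], then H [8,11], then T [12,12], then Y [13,13], and the DP table's final entry dp[13][13] is also 7, so no common subsequence is longer.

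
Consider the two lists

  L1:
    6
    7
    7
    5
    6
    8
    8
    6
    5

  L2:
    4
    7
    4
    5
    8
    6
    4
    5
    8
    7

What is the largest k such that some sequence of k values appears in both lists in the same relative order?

Pick 7 at L1[2]=L2[2], 5 at L1[4]=L2[4], 8 at L1[7]=L2[5], 6 at L1[8]=L2[6], 5 at L1[9]=L2[8]; all 5 values appear in both, in order. Since dp[9][10] = 5, nothing longer is possible.

5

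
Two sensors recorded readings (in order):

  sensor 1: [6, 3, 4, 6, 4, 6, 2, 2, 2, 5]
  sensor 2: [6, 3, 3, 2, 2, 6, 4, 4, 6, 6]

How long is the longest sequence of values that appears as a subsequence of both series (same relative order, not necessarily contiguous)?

5

Let dp[i][j] be the LCS length of the first i values of sensor 1 and the first j values of sensor 2. dp[i][j] = dp[i-1][j-1]+1 when the i-th and j-th values match, else max(dp[i-1][j], dp[i][j-1]).
    ·  6  3  3  2  2  6  4  4  6  6
 ·  0  0  0  0  0  0  0  0  0  0  0
 6  0  1  1  1  1  1  1  1  1  1  1
 3  0  1  2  2  2  2  2  2  2  2  2
 4  0  1  2  2  2  2  2  3  3  3  3
 6  0  1  2  2  2  2  3  3  3  4  4
 4  0  1  2  2  2  2  3  4  4  4  4
 6  0  1  2  2  2  2  3  4  4  5  5
 2  0  1  2  2  3  3  3  4  4  5  5
 2  0  1  2  2  3  4  4  4  4  5  5
 2  0  1  2  2  3  4  4  4  4  5  5
 5  0  1  2  2  3  4  4  4  4  5  5
dp[10][10] = 5. One LCS (by backtracking along matches): 6, 3, 4, 6, 6.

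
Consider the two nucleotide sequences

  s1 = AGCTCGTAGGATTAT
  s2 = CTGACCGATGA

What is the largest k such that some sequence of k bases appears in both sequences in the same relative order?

8

Taking C [3,1], T [4,2], G [6,3], A [8,4], G [10,7], A [11,8], T [12,9], A [14,11] gives a common subsequence of length 8. Since dp[15][11] = 8, nothing longer is possible.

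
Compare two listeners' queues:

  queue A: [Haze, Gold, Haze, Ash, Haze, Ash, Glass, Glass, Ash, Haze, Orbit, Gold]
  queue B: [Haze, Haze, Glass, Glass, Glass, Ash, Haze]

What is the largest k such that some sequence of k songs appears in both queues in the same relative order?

6

One common subsequence of length 6: Haze at queue A[1]=queue B[1] → Haze at queue A[3]=queue B[2] → Glass at queue A[7]=queue B[4] → Glass at queue A[8]=queue B[5] → Ash at queue A[9]=queue B[6] → Haze at queue A[10]=queue B[7]. Since dp[12][7] = 6, nothing longer is possible.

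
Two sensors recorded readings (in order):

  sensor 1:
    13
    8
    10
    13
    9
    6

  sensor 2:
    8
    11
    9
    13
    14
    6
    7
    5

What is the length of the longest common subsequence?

Match 8 at sensor 1[2]=sensor 2[1] → 13 at sensor 1[4]=sensor 2[4] → 6 at sensor 1[6]=sensor 2[6] — 3 values in the same relative order in both. Since dp[6][8] = 3, nothing longer is possible.

3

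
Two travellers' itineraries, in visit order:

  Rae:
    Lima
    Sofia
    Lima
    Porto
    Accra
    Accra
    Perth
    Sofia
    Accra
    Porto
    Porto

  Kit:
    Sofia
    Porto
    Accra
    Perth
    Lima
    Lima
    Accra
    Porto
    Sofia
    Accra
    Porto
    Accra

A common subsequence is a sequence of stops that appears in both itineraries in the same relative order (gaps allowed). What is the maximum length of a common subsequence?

One common subsequence of length 7: Sofia [2,1] → Porto [4,2] → Accra [5,3] → Accra [6,7] → Sofia [8,9] → Accra [9,10] → Porto [10,11], and the DP table's final entry dp[11][12] is also 7, so no common subsequence is longer.

7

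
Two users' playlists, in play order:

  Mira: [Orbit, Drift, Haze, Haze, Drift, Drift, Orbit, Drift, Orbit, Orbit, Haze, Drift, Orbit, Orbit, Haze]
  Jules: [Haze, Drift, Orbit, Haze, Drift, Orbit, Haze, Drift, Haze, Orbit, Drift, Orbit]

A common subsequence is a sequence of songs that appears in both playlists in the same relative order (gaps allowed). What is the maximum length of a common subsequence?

9

One common subsequence of length 9: Haze at Mira[4]=Jules[1], then Drift at Mira[6]=Jules[2], then Orbit at Mira[7]=Jules[3], then Drift at Mira[8]=Jules[5], then Orbit at Mira[10]=Jules[6], then Haze at Mira[11]=Jules[7], then Drift at Mira[12]=Jules[8], then Orbit at Mira[13]=Jules[10], then Orbit at Mira[14]=Jules[12], and the DP table's final entry dp[15][12] is also 9, so no common subsequence is longer.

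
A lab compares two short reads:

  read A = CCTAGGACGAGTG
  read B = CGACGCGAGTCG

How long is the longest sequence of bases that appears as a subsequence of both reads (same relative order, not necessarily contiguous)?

9

Pick C (read A #1, read B #1) → C (read A #2, read B #4) → G (read A #6, read B #5) → C (read A #8, read B #6) → G (read A #9, read B #7) → A (read A #10, read B #8) → G (read A #11, read B #9) → T (read A #12, read B #10) → G (read A #13, read B #12); all 9 bases appear in both, in order. The LCS DP gives dp[13][12] = 9, so this is optimal.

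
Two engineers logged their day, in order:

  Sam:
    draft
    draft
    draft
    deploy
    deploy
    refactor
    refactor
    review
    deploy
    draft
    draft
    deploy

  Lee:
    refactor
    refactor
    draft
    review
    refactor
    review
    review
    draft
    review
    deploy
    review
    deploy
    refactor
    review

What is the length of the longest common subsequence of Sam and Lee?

6

One common subsequence of length 6: draft [1,3]; then draft [2,8]; then deploy [4,10]; then deploy [5,12]; then refactor [7,13]; then review [8,14], and the DP table's final entry dp[12][14] is also 6, so no common subsequence is longer.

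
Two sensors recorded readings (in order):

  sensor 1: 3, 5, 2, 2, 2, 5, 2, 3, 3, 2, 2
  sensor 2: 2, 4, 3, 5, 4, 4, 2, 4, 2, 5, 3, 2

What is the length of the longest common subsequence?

7

Let dp[i][j] be the LCS length of the first i values of sensor 1 and the first j values of sensor 2. dp[i][j] = dp[i-1][j-1]+1 when the i-th and j-th values match, else max(dp[i-1][j], dp[i][j-1]).
    ·  2  4  3  5  4  4  2  4  2  5  3  2
 ·  0  0  0  0  0  0  0  0  0  0  0  0  0
 3  0  0  0  1  1  1  1  1  1  1  1  1  1
 5  0  0  0  1  2  2  2  2  2  2  2  2  2
 2  0  1  1  1  2  2  2  3  3  3  3  3  3
 2  0  1  1  1  2  2  2  3  3  4  4  4  4
 2  0  1  1  1  2  2  2  3  3  4  4  4  5
 5  0  1  1  1  2  2  2  3  3  4  5  5  5
 2  0  1  1  1  2  2  2  3  3  4  5  5  6
 3  0  1  1  2  2  2  2  3  3  4  5  6  6
 3  0  1  1  2  2  2  2  3  3  4  5  6  6
 2  0  1  1  2  2  2  2  3  3  4  5  6  7
 2  0  1  1  2  2  2  2  3  3  4  5  6  7
dp[11][12] = 7. One LCS (by backtracking along matches): 3, 5, 2, 2, 5, 3, 2.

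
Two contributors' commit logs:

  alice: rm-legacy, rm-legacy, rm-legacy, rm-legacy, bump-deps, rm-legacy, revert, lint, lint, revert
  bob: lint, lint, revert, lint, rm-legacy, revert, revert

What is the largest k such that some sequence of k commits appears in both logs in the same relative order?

One common subsequence of length 3: rm-legacy at alice[6]=bob[5], revert at alice[7]=bob[6], revert at alice[10]=bob[7]. dp[10][7] = 3 confirms this is the maximum.

3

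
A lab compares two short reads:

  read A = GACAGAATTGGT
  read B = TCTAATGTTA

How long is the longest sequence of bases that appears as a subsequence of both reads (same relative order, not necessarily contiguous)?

Taking C (read A #3, read B #2); then A (read A #6, read B #4); then A (read A #7, read B #5); then T (read A #8, read B #6); then T (read A #9, read B #8); then T (read A #12, read B #9) gives a common subsequence of length 6, and the DP table's final entry dp[12][10] is also 6, so no common subsequence is longer.

6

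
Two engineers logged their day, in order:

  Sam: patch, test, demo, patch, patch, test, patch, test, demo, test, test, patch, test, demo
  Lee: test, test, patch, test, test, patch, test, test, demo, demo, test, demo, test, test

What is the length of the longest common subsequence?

9

Match patch (Sam #1, Lee #3), test (Sam #2, Lee #5), patch (Sam #5, Lee #6), test (Sam #6, Lee #7), test (Sam #8, Lee #8), demo (Sam #9, Lee #10), test (Sam #10, Lee #11), test (Sam #11, Lee #13), test (Sam #13, Lee #14) — 9 tasks in the same relative order in both. dp[14][14] = 9 confirms this is the maximum.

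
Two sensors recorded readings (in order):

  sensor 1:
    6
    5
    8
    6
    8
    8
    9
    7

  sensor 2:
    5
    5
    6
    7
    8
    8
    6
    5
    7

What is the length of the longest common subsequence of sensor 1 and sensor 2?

Taking 5 (sensor 1 #2, sensor 2 #2), then 6 (sensor 1 #4, sensor 2 #3), then 8 (sensor 1 #5, sensor 2 #5), then 8 (sensor 1 #6, sensor 2 #6), then 7 (sensor 1 #8, sensor 2 #9) gives a common subsequence of length 5. Since dp[8][9] = 5, nothing longer is possible.

5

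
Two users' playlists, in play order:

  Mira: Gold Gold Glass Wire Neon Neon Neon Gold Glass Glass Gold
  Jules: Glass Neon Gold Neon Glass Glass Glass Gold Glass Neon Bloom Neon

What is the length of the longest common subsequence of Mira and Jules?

Taking Glass at Mira[3]=Jules[1], Neon at Mira[5]=Jules[2], Neon at Mira[6]=Jules[4], Glass at Mira[9]=Jules[6], Glass at Mira[10]=Jules[7], Gold at Mira[11]=Jules[8] gives a common subsequence of length 6. Since dp[11][12] = 6, nothing longer is possible.

6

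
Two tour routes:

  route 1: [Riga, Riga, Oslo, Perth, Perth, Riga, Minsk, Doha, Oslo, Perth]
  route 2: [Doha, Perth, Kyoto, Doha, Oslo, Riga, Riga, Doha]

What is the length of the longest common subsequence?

Taking Riga [2,6], then Riga [6,7], then Doha [8,8] gives a common subsequence of length 3. Since dp[10][8] = 3, nothing longer is possible.

3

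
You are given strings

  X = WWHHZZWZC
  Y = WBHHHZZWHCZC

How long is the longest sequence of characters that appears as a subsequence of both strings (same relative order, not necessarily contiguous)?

8

Match W [1,1], H [3,4], H [4,5], Z [5,6], Z [6,7], W [7,8], Z [8,11], C [9,12] — 8 characters in the same relative order in both. Since dp[9][12] = 8, nothing longer is possible.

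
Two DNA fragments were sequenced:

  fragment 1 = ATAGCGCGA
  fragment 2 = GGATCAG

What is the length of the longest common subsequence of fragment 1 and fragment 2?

Let dp[i][j] be the LCS length of the first i bases of fragment 1 and the first j bases of fragment 2. dp[i][j] = dp[i-1][j-1]+1 when the i-th and j-th bases match, else max(dp[i-1][j], dp[i][j-1]).
    ·  G  G  A  T  C  A  G
 ·  0  0  0  0  0  0  0  0
 A  0  0  0  1  1  1  1  1
 T  0  0  0  1  2  2  2  2
 A  0  0  0  1  2  2  3  3
 G  0  1  1  1  2  2  3  4
 C  0  1  1  1  2  3  3  4
 G  0  1  2  2  2  3  3  4
 C  0  1  2  2  2  3  3  4
 G  0  1  2  2  2  3  3  4
 A  0  1  2  3  3  3  4  4
dp[9][7] = 4. One LCS (by backtracking along matches): ATAG.

4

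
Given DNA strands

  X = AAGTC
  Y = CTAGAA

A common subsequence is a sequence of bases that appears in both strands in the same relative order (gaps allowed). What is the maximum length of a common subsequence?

2

Match A [1,5]; then A [2,6] — 2 bases in the same relative order in both. The LCS DP gives dp[5][6] = 2, so this is optimal.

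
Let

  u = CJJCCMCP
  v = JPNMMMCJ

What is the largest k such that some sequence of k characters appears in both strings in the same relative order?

One common subsequence of length 3: J at u[2]=v[1] → M at u[6]=v[6] → C at u[7]=v[7]. The LCS DP gives dp[8][8] = 3, so this is optimal.

3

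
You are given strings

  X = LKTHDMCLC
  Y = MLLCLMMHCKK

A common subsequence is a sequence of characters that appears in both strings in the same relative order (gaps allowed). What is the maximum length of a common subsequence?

4

Let dp[i][j] be the LCS length of the first i characters of X and the first j characters of Y. dp[i][j] = dp[i-1][j-1]+1 when the i-th and j-th characters match, else max(dp[i-1][j], dp[i][j-1]).
    ·  M  L  L  C  L  M  M  H  C  K  K
 ·  0  0  0  0  0  0  0  0  0  0  0  0
 L  0  0  1  1  1  1  1  1  1  1  1  1
 K  0  0  1  1  1  1  1  1  1  1  2  2
 T  0  0  1  1  1  1  1  1  1  1  2  2
 H  0  0  1  1  1  1  1  1  2  2  2  2
 D  0  0  1  1  1  1  1  1  2  2  2  2
 M  0  1  1  1  1  1  2  2  2  2  2  2
 C  0  1  1  1  2  2  2  2  2  3  3  3
 L  0  1  2  2  2  3  3  3  3  3  3  3
 C  0  1  2  2  3  3  3  3  3  4  4  4
dp[9][11] = 4. One LCS (by backtracking along matches): LCLC.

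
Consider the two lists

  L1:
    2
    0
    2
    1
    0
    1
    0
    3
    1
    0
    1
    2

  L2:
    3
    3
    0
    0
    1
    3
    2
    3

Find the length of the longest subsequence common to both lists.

5

Let dp[i][j] be the LCS length of the first i values of L1 and the first j values of L2. dp[i][j] = dp[i-1][j-1]+1 when the i-th and j-th values match, else max(dp[i-1][j], dp[i][j-1]).
    ·  3  3  0  0  1  3  2  3
 ·  0  0  0  0  0  0  0  0  0
 2  0  0  0  0  0  0  0  1  1
 0  0  0  0  1  1  1  1  1  1
 2  0  0  0  1  1  1  1  2  2
 1  0  0  0  1  1  2  2  2  2
 0  0  0  0  1  2  2  2  2  2
 1  0  0  0  1  2  3  3  3  3
 0  0  0  0  1  2  3  3  3  3
 3  0  1  1  1  2  3  4  4  4
 1  0  1  1  1  2  3  4  4  4
 0  0  1  1  2  2  3  4  4  4
 1  0  1  1  2  2  3  4  4  4
 2  0  1  1  2  2  3  4  5  5
dp[12][8] = 5. One LCS (by backtracking along matches): 0, 0, 1, 3, 2.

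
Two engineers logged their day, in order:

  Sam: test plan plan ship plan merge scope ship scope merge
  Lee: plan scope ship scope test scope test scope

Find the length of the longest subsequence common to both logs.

4

One common subsequence of length 4: plan at Sam[2]=Lee[1], then ship at Sam[4]=Lee[3], then scope at Sam[7]=Lee[6], then scope at Sam[9]=Lee[8], and the DP table's final entry dp[10][8] is also 4, so no common subsequence is longer.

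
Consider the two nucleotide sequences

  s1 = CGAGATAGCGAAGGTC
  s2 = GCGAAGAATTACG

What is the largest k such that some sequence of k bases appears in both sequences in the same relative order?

Taking C [1,2], G [2,3], A [3,5], G [4,6], A [5,8], T [6,10], A [7,11], C [9,12], G [14,13] gives a common subsequence of length 9. dp[16][13] = 9 confirms this is the maximum.

9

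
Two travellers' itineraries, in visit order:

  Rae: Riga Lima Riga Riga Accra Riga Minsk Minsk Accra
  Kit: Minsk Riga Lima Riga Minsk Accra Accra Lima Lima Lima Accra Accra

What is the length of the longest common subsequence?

5

Pick Riga (Rae #1, Kit #2); then Lima (Rae #2, Kit #3); then Riga (Rae #3, Kit #4); then Accra (Rae #5, Kit #11); then Accra (Rae #9, Kit #12); all 5 stops appear in both, in order. The LCS DP gives dp[9][12] = 5, so this is optimal.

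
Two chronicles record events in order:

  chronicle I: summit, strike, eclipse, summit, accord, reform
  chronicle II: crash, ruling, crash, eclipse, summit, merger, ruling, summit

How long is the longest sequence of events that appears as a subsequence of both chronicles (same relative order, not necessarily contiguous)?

2

One common subsequence of length 2: summit (chronicle I #1, chronicle II #5) → summit (chronicle I #4, chronicle II #8). The LCS DP gives dp[6][8] = 2, so this is optimal.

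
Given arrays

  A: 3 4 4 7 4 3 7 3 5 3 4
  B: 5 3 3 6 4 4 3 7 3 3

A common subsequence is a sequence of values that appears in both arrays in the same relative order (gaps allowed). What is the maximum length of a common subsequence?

7

Let dp[i][j] be the LCS length of the first i values of A and the first j values of B. dp[i][j] = dp[i-1][j-1]+1 when the i-th and j-th values match, else max(dp[i-1][j], dp[i][j-1]).
    ·  5  3  3  6  4  4  3  7  3  3
 ·  0  0  0  0  0  0  0  0  0  0  0
 3  0  0  1  1  1  1  1  1  1  1  1
 4  0  0  1  1  1  2  2  2  2  2  2
 4  0  0  1  1  1  2  3  3  3  3  3
 7  0  0  1  1  1  2  3  3  4  4  4
 4  0  0  1  1  1  2  3  3  4  4  4
 3  0  0  1  2  2  2  3  4  4  5  5
 7  0  0  1  2  2  2  3  4  5  5  5
 3  0  0  1  2  2  2  3  4  5  6  6
 5  0  1  1  2  2  2  3  4  5  6  6
 3  0  1  2  2  2  2  3  4  5  6  7
 4  0  1  2  2  2  3  3  4  5  6  7
dp[11][10] = 7. One LCS (by backtracking along matches): 3, 4, 4, 3, 7, 3, 3.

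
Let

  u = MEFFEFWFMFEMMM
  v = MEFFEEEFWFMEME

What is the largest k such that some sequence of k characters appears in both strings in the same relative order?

11

Pick M at u[1]=v[1] → E at u[2]=v[2] → F at u[3]=v[3] → F at u[4]=v[4] → E at u[5]=v[7] → F at u[6]=v[8] → W at u[7]=v[9] → F at u[8]=v[10] → M at u[9]=v[11] → E at u[11]=v[12] → M at u[12]=v[13]; all 11 characters appear in both, in order. The LCS DP gives dp[14][14] = 11, so this is optimal.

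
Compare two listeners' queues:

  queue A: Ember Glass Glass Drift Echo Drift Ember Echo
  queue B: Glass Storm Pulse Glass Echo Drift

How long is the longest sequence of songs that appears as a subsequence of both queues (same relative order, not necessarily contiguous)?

Pick Glass (queue A #2, queue B #1), Glass (queue A #3, queue B #4), Echo (queue A #5, queue B #5), Drift (queue A #6, queue B #6); all 4 songs appear in both, in order. The LCS DP gives dp[8][6] = 4, so this is optimal.

4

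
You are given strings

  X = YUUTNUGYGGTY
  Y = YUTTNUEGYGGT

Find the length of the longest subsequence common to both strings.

Let dp[i][j] be the LCS length of the first i characters of X and the first j characters of Y. dp[i][j] = dp[i-1][j-1]+1 when the i-th and j-th characters match, else max(dp[i-1][j], dp[i][j-1]).
    ·  Y  U  T  T  N  U  E  G  Y  G  G  T
 ·  0  0  0  0  0  0  0  0  0  0  0  0  0
 Y  0  1  1  1  1  1  1  1  1  1  1  1  1
 U  0  1  2  2  2  2  2  2  2  2  2  2  2
 U  0  1  2  2  2  2  3  3  3  3  3  3  3
 T  0  1  2  3  3  3  3  3  3  3  3  3  4
 N  0  1  2  3  3  4  4  4  4  4  4  4  4
 U  0  1  2  3  3  4  5  5  5  5  5  5  5
 G  0  1  2  3  3  4  5  5  6  6  6  6  6
 Y  0  1  2  3  3  4  5  5  6  7  7  7  7
 G  0  1  2  3  3  4  5  5  6  7  8  8  8
 G  0  1  2  3  3  4  5  5  6  7  8  9  9
 T  0  1  2  3  4  4  5  5  6  7  8  9 10
 Y  0  1  2  3  4  4  5  5  6  7  8  9 10
dp[12][12] = 10. One LCS (by backtracking along matches): YUTNUGYGGT.

10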